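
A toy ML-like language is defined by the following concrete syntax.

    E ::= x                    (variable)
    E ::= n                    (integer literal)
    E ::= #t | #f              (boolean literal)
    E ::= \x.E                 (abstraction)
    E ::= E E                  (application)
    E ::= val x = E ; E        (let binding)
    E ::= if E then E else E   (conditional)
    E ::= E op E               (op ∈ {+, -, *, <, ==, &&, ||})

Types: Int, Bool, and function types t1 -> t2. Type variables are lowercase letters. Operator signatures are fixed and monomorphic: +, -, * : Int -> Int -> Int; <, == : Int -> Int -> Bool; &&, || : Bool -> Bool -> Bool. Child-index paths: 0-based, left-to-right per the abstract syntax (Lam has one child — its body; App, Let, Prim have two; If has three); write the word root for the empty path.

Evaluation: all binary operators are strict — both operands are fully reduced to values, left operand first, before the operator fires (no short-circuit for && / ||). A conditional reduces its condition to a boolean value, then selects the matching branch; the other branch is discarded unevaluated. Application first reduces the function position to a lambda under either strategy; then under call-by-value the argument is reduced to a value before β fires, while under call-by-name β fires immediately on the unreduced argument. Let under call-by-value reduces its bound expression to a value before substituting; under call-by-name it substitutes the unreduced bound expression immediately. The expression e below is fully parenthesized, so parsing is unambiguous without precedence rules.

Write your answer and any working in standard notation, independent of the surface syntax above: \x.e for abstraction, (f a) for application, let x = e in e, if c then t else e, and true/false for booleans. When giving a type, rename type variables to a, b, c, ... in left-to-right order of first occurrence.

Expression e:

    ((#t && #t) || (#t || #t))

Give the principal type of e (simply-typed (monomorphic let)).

Trace:
  unify Bool ~ Bool
  unify Bool ~ Bool
  unify Bool ~ Bool
  unify Bool ~ Bool
  unify Bool ~ Bool
  unify Bool ~ Bool

Answer: Bool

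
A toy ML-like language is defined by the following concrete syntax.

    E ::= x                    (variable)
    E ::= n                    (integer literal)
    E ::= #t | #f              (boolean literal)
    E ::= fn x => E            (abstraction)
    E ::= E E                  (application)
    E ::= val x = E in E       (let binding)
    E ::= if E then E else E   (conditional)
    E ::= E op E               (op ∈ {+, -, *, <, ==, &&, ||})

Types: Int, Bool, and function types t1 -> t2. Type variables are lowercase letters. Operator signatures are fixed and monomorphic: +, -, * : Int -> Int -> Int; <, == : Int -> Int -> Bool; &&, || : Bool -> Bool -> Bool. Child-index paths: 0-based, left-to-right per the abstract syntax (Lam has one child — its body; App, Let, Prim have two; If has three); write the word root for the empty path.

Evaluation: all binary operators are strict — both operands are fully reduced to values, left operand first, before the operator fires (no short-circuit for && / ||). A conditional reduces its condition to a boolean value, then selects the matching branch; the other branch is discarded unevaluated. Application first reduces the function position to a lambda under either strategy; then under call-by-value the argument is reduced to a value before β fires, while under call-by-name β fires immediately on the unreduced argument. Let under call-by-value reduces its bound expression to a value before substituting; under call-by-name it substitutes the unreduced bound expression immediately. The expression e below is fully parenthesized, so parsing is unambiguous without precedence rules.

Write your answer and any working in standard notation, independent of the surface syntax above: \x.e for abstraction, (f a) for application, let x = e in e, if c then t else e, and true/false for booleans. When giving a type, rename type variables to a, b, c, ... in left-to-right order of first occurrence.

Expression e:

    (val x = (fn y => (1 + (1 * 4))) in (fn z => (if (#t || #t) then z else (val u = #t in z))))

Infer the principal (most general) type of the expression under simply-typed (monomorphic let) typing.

Working:
  unify Int ~ Int
  unify Int ~ Int
  unify Int ~ Int
  unify Int ~ Int
\y._ : a -> Int
let x : a -> Int
  unify Bool ~ Bool
  unify Bool ~ Bool
  unify Bool ~ Bool
z : b
let u : Bool
z : b
  unify b ~ b
\z._ : b -> b

Answer: a -> a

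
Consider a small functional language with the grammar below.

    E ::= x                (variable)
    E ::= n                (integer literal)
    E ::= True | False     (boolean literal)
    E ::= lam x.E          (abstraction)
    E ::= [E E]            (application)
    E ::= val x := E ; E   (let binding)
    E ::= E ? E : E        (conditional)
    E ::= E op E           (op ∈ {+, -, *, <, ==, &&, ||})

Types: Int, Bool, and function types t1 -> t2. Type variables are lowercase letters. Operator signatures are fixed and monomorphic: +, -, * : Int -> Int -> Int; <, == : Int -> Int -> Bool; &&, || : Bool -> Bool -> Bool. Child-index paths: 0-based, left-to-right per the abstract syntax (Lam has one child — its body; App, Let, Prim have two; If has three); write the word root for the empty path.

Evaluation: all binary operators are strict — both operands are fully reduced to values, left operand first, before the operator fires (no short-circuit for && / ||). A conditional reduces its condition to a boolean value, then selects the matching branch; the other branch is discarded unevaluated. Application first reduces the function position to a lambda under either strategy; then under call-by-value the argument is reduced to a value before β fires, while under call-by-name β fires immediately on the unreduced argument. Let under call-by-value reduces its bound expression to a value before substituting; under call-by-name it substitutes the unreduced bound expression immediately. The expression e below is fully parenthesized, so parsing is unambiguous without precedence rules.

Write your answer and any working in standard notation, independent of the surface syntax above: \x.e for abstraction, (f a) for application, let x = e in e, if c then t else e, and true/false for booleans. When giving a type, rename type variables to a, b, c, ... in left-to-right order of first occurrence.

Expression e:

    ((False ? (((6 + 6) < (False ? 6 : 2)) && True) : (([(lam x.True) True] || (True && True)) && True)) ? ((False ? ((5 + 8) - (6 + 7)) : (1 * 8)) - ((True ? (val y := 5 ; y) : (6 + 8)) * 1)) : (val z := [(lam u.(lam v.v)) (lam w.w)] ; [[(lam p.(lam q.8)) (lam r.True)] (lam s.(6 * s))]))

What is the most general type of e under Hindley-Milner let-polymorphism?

Derivation:
  unify Bool ~ Bool
  unify Int ~ Int
  unify Int ~ Int
  unify Int ~ Int
  unify Bool ~ Bool
  unify Int ~ Int
  unify Int ~ Int
  unify Bool ~ Bool
  unify Bool ~ Bool
\x._ : a -> Bool
  unify a -> Bool ~ Bool -> b
  unify a ~ Bool
  unify Bool ~ b
_ _ : Bool
  unify Bool ~ Bool
  unify Bool ~ Bool
  unify Bool ~ Bool
  unify Bool ~ Bool
  unify Bool ~ Bool
  unify Bool ~ Bool
  unify Bool ~ Bool
  unify Bool ~ Bool
  unify Bool ~ Bool
  unify Int ~ Int
  unify Int ~ Int
  unify Int ~ Int
  unify Int ~ Int
  unify Int ~ Int
  unify Int ~ Int
  unify Int ~ Int
  unify Int ~ Int
  unify Int ~ Int
  unify Int ~ Int
  unify Bool ~ Bool
let y : Int
y : Int
  unify Int ~ Int
  unify Int ~ Int
  unify Int ~ Int
  unify Int ~ Int
  unify Int ~ Int
  unify Int ~ Int
v : d
\v._ : d -> d
\u._ : c -> d -> d
w : e
\w._ : e -> e
  unify c -> d -> d ~ (e -> e) -> f
  unify c ~ e -> e
  unify d -> d ~ f
_ _ : d -> d
let z : forall. d -> d
\q._ : h -> Int
\p._ : g -> h -> Int
\r._ : i -> Bool
  unify g -> h -> Int ~ (i -> Bool) -> j
  unify g ~ i -> Bool
  unify h -> Int ~ j
_ _ : h -> Int
  unify Int ~ Int
s : k
  unify k ~ Int
\s._ : Int -> Int
  unify h -> Int ~ (Int -> Int) -> l
  unify h ~ Int -> Int
  unify Int ~ l
_ _ : Int
  unify Int ~ Int

Answer: Int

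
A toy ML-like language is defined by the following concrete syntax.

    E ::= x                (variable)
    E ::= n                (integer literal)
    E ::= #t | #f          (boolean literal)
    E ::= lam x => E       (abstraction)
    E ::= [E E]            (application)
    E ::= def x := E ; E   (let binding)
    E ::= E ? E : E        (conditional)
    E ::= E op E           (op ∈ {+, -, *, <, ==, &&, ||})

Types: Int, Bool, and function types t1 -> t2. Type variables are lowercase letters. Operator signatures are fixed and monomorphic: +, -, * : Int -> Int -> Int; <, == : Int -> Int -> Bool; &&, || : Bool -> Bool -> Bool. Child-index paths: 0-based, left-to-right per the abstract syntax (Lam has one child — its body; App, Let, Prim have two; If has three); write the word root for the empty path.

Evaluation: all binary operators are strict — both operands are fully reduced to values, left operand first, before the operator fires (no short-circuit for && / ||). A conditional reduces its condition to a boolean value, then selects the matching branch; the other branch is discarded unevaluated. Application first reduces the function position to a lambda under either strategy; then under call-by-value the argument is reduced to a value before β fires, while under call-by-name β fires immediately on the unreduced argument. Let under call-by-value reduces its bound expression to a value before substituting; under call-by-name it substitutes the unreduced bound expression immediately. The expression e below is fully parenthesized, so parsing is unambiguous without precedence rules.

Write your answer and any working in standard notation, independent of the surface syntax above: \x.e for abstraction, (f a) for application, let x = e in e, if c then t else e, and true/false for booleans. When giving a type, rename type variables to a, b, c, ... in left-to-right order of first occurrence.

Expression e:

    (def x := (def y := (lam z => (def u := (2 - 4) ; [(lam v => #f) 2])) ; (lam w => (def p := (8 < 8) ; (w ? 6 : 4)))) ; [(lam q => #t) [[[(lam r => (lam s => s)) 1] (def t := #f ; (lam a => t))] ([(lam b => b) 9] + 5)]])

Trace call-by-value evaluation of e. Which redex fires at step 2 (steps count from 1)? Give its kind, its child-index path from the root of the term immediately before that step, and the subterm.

Working:
step 0: (let x = (let y = (\z.(let u = (2 - 4) in ((\v.false) 2))) in (\w.(let p = (8 < 8) in (if w then 6 else 4)))) in ((\q.true) ((((\r.(\s.s)) 1) (let t = false in (\a.t))) (((\b.b) 9) + 5))))
step 1: [let@0] (let x = (\w.(let p = (8 < 8) in (if w then 6 else 4))) in ((\q.true) ((((\r.(\s.s)) 1) (let t = false in (\a.t))) (((\b.b) 9) + 5))))
step 2: [let@root] ((\q.true) ((((\r.(\s.s)) 1) (let t = false in (\a.t))) (((\b.b) 9) + 5)))

Answer: let at root : (let x = (\w.(let p = (8 < 8) in (if w then 6 else 4))) in ((\q.true) ((((\r.(\s.s)) 1) (let t = false in (\a.t))) (((\b.b) 9) + 5))))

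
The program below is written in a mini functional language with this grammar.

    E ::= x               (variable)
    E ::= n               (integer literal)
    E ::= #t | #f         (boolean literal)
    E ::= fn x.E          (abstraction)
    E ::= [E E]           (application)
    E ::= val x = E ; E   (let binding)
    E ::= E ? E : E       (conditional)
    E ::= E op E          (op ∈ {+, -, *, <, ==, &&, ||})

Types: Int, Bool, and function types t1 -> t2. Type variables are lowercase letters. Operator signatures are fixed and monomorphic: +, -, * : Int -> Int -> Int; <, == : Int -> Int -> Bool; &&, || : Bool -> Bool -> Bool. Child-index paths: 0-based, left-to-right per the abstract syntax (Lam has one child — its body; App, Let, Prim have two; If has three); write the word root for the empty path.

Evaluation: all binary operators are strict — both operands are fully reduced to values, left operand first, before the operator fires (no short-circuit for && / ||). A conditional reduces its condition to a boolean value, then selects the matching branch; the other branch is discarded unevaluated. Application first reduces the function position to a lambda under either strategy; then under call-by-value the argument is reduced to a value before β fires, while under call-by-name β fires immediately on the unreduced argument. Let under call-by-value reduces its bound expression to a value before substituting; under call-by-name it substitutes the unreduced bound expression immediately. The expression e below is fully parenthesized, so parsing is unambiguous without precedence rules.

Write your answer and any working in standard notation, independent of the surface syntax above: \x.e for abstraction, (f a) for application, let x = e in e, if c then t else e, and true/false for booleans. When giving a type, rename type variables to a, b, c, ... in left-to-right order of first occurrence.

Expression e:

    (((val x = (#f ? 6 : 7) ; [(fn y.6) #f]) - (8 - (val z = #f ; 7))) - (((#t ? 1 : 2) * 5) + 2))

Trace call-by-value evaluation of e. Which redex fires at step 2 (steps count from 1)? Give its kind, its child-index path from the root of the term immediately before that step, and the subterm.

Answer: let at 0.0 : (let x = 7 in ((\y.6) false))

Working:
step 0: (((let x = (if false then 6 else 7) in ((\y.6) false)) - (8 - (let z = false in 7))) - (((if true then 1 else 2) * 5) + 2))
step 1: [if@0.0.0] (((let x = 7 in ((\y.6) false)) - (8 - (let z = false in 7))) - (((if true then 1 else 2) * 5) + 2))
step 2: [let@0.0] ((((\y.6) false) - (8 - (let z = false in 7))) - (((if true then 1 else 2) * 5) + 2))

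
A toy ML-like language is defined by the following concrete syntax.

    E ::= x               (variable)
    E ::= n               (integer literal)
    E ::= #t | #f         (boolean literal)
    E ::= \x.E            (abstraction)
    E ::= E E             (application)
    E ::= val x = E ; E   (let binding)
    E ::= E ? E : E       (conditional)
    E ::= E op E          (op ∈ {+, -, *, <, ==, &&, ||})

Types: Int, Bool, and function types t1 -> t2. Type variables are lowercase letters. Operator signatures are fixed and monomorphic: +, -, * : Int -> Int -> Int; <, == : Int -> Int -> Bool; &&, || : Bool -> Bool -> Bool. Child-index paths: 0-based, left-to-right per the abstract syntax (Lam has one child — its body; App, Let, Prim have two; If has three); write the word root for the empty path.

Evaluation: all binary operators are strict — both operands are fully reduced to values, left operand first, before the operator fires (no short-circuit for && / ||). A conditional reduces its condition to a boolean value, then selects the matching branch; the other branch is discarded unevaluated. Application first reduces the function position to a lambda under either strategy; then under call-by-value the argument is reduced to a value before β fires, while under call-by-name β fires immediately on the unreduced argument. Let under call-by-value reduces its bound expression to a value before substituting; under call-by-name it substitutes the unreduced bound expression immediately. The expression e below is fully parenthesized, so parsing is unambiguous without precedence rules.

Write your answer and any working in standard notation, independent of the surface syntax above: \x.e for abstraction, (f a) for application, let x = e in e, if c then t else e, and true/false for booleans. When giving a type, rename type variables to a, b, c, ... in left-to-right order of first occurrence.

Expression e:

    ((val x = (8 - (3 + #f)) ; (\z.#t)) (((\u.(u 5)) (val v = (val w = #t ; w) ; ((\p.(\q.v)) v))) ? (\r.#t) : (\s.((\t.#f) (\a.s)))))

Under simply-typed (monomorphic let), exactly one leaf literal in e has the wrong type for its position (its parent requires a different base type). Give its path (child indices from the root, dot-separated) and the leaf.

Answer: 0.0.1.1 : false

Trace:
  unify Int ~ Int
  unify Int ~ Int
  unify Bool ~ Int
  FAIL: mismatch Bool ~ Int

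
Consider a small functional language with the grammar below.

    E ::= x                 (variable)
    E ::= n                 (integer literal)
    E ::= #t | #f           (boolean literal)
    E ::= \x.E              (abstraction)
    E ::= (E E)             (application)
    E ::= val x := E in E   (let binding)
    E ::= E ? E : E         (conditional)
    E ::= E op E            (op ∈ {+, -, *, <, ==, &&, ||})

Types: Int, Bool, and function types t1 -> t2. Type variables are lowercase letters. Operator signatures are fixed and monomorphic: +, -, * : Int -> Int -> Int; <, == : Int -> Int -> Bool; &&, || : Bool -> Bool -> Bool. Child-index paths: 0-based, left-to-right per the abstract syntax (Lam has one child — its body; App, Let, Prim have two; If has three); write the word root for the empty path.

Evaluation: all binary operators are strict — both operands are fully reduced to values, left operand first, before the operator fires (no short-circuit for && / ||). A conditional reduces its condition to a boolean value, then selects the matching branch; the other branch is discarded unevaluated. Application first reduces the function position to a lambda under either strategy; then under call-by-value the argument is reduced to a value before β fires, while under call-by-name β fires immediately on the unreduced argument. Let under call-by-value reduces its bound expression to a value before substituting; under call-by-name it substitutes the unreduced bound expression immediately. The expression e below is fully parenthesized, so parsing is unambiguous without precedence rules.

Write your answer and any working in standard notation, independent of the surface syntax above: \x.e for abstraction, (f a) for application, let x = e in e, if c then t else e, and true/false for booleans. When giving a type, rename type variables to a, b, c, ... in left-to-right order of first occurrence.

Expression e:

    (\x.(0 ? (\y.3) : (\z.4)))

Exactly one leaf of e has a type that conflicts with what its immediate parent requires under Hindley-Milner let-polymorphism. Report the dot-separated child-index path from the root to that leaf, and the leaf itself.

Answer: 0.0 : 0

Working:
  unify Int ~ Bool
  FAIL: mismatch Int ~ Bool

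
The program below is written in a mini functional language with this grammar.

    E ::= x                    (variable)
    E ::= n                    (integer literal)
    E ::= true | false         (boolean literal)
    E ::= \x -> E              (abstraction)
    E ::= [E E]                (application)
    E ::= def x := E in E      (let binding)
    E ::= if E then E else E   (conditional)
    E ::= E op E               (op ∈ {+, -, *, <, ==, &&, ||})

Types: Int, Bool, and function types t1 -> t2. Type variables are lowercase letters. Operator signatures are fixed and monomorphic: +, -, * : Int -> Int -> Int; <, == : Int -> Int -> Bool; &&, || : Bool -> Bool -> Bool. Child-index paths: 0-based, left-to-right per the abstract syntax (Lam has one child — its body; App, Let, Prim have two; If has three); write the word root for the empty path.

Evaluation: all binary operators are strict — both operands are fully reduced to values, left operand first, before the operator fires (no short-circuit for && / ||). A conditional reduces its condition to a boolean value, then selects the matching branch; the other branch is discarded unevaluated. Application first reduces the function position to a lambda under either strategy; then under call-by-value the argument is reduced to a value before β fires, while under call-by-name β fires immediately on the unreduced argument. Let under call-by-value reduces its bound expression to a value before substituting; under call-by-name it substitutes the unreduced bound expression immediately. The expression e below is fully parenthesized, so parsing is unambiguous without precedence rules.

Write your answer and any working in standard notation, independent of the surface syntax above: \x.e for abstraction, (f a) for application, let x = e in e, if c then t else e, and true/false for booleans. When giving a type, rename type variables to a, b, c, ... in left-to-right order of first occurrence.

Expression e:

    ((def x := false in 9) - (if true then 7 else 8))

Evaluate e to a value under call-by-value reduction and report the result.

Answer: 2

Derivation:
step 0: ((let x = false in 9) - (if true then 7 else 8))
step 1: [let@0] (9 - (if true then 7 else 8))
step 2: [if@1] (9 - 7)
step 3: [delta@root] 2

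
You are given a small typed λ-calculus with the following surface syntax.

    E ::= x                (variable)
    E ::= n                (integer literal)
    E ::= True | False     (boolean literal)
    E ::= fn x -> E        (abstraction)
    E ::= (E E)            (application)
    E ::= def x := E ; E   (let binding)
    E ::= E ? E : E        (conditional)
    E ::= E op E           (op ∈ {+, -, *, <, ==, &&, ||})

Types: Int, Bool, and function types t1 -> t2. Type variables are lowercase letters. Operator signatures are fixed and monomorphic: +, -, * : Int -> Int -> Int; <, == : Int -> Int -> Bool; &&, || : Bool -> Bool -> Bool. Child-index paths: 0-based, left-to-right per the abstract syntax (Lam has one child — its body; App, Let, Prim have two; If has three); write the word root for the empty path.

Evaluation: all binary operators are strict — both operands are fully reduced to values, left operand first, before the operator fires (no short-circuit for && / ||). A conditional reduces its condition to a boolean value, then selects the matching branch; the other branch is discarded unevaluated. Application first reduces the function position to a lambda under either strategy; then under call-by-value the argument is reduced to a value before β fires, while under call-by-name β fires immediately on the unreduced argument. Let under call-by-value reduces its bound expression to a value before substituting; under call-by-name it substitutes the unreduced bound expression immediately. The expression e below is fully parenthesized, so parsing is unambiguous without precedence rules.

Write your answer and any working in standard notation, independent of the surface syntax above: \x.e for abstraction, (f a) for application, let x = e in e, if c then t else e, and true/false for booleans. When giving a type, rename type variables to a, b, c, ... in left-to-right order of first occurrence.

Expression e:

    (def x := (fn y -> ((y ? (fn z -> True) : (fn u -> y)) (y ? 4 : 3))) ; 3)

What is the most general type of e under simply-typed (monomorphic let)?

Answer: Int

Derivation:
y : a
  unify a ~ Bool
\z._ : b -> Bool
y : Bool
\u._ : c -> Bool
  unify b -> Bool ~ c -> Bool
  unify b ~ c
  unify Bool ~ Bool
y : Bool
  unify Bool ~ Bool
  unify Int ~ Int
  unify c -> Bool ~ Int -> d
  unify c ~ Int
  unify Bool ~ d
_ _ : Bool
\y._ : Bool -> Bool
let x : Bool -> Bool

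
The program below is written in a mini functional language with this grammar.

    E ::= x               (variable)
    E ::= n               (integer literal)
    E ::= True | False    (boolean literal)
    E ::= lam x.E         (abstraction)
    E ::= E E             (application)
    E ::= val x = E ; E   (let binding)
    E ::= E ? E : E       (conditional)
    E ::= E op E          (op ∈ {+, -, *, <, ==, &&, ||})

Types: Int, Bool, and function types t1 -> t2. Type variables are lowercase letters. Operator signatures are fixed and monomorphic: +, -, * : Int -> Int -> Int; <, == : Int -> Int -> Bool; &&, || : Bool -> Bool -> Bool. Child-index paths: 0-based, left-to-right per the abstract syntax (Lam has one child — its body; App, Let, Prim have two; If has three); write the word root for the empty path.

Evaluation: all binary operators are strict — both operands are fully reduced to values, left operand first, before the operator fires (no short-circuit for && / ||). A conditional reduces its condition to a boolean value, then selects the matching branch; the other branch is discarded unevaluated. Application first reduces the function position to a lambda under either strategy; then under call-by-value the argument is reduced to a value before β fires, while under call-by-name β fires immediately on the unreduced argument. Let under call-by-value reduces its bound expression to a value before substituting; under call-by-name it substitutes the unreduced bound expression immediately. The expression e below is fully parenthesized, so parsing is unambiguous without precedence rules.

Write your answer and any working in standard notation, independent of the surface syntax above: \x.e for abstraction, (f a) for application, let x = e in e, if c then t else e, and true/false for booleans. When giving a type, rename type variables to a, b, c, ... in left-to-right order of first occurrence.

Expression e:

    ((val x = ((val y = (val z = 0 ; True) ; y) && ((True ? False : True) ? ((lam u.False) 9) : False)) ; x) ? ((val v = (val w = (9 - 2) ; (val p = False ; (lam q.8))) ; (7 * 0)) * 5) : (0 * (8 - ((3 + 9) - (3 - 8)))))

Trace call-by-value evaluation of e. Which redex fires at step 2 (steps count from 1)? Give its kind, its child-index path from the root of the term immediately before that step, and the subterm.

Trace:
step 0: (if (let x = ((let y = (let z = 0 in true) in y) && (if (if true then false else true) then ((\u.false) 9) else false)) in x) then ((let v = (let w = (9 - 2) in (let p = false in (\q.8))) in (7 * 0)) * 5) else (0 * (8 - ((3 + 9) - (3 - 8)))))
step 1: [let@0.0.0.0] (if (let x = ((let y = true in y) && (if (if true then false else true) then ((\u.false) 9) else false)) in x) then ((let v = (let w = (9 - 2) in (let p = false in (\q.8))) in (7 * 0)) * 5) else (0 * (8 - ((3 + 9) - (3 - 8)))))
step 2: [let@0.0.0] (if (let x = (true && (if (if true then false else true) then ((\u.false) 9) else false)) in x) then ((let v = (let w = (9 - 2) in (let p = false in (\q.8))) in (7 * 0)) * 5) else (0 * (8 - ((3 + 9) - (3 - 8)))))

Answer: let at 0.0.0 : (let y = true in y)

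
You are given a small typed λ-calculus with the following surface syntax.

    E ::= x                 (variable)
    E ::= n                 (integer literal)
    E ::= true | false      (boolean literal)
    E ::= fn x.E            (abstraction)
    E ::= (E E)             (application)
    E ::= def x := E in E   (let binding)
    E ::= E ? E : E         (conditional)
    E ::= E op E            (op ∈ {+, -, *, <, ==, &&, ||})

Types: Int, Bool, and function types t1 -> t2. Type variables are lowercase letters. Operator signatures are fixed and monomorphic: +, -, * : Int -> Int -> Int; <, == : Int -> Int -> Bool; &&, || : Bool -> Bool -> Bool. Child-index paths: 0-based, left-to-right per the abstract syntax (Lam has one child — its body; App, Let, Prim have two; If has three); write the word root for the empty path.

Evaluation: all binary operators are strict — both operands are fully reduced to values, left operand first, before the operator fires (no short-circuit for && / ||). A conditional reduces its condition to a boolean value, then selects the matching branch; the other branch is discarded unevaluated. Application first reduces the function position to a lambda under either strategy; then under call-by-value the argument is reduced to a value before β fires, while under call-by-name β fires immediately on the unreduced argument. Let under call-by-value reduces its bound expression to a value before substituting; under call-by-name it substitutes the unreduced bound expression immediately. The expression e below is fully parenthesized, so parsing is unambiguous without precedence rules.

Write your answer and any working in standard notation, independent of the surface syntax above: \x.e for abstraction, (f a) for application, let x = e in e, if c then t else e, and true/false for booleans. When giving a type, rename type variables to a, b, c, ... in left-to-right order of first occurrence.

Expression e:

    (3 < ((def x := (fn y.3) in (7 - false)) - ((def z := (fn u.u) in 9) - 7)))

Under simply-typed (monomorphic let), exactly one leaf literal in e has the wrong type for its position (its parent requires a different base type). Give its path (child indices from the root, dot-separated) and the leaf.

Derivation:
  unify Int ~ Int
\y._ : a -> Int
let x : a -> Int
  unify Int ~ Int
  unify Bool ~ Int
  FAIL: mismatch Bool ~ Int

Answer: 1.0.1.1 : false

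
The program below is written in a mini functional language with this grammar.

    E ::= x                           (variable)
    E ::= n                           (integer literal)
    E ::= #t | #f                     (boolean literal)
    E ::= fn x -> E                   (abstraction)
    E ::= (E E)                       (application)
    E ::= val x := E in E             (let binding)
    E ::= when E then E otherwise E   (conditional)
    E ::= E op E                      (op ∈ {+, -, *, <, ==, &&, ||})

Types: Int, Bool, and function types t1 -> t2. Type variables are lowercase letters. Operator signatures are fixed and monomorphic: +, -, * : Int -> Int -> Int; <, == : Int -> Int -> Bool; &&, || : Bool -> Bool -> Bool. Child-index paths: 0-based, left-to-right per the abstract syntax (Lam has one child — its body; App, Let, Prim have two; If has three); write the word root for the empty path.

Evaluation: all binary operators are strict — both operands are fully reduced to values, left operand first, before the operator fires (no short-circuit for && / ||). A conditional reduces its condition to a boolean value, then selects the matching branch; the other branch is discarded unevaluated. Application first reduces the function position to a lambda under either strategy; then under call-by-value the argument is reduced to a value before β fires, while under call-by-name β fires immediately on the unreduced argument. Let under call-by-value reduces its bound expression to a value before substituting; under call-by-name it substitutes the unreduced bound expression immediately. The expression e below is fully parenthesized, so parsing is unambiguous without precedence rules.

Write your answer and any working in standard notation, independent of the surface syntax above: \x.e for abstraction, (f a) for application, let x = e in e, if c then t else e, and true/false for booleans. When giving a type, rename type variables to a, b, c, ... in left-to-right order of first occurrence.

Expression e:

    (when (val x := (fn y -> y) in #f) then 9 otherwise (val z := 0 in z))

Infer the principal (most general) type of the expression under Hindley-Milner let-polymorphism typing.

Trace:
y : a
\y._ : a -> a
let x : forall. a -> a
  unify Bool ~ Bool
let z : Int
z : Int
  unify Int ~ Int

Answer: Int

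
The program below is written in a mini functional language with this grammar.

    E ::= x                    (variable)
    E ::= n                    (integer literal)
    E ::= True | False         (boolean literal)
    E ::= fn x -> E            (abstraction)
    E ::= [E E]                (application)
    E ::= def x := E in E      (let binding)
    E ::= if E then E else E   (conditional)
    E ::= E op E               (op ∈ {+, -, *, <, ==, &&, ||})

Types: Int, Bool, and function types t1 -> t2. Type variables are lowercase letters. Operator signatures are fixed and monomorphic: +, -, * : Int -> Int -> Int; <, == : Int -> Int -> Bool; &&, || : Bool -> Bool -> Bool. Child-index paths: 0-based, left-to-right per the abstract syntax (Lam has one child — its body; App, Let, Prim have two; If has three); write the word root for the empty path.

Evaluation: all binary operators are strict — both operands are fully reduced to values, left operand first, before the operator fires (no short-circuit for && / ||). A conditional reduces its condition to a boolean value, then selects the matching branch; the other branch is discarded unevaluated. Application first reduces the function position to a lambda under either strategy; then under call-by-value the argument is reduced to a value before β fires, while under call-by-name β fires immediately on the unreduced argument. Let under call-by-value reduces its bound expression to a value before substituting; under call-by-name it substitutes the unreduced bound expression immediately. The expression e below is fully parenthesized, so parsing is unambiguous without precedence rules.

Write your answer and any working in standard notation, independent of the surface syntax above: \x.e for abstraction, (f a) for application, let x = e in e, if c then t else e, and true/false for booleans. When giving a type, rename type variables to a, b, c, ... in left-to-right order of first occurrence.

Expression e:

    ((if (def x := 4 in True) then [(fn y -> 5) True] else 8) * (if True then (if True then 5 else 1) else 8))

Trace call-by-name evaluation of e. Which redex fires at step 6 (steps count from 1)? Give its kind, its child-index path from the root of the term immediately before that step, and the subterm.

Derivation:
step 0: ((if (let x = 4 in true) then ((\y.5) true) else 8) * (if true then (if true then 5 else 1) else 8))
step 1: [let@0.0] ((if true then ((\y.5) true) else 8) * (if true then (if true then 5 else 1) else 8))
step 2: [if@0] (((\y.5) true) * (if true then (if true then 5 else 1) else 8))
step 3: [beta@0] (5 * (if true then (if true then 5 else 1) else 8))
step 4: [if@1] (5 * (if true then 5 else 1))
step 5: [if@1] (5 * 5)
step 6: [delta@root] 25

Answer: delta at root : (5 * 5)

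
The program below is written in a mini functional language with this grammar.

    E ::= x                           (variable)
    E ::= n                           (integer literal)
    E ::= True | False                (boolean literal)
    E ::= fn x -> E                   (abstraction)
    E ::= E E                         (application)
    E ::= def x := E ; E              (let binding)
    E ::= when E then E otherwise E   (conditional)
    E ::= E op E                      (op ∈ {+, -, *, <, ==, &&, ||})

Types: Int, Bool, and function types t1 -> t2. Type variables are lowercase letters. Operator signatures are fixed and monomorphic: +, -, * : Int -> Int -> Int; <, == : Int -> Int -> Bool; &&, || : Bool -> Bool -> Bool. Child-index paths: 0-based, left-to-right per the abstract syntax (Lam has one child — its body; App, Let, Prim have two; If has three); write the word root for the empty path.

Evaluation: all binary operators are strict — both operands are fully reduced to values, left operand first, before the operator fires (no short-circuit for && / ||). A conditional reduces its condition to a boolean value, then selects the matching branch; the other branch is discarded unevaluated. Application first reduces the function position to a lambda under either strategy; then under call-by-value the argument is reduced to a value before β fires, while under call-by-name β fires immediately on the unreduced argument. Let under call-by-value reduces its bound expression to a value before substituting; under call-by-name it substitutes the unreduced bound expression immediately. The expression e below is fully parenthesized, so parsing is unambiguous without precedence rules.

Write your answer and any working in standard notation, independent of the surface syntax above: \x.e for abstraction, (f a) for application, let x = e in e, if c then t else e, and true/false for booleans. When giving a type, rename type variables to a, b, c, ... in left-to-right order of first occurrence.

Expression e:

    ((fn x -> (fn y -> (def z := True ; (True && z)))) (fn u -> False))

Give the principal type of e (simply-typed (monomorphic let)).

Derivation:
let z : Bool
  unify Bool ~ Bool
z : Bool
  unify Bool ~ Bool
\y._ : b -> Bool
\x._ : a -> b -> Bool
\u._ : c -> Bool
  unify a -> b -> Bool ~ (c -> Bool) -> d
  unify a ~ c -> Bool
  unify b -> Bool ~ d
_ _ : b -> Bool

Answer: a -> Bool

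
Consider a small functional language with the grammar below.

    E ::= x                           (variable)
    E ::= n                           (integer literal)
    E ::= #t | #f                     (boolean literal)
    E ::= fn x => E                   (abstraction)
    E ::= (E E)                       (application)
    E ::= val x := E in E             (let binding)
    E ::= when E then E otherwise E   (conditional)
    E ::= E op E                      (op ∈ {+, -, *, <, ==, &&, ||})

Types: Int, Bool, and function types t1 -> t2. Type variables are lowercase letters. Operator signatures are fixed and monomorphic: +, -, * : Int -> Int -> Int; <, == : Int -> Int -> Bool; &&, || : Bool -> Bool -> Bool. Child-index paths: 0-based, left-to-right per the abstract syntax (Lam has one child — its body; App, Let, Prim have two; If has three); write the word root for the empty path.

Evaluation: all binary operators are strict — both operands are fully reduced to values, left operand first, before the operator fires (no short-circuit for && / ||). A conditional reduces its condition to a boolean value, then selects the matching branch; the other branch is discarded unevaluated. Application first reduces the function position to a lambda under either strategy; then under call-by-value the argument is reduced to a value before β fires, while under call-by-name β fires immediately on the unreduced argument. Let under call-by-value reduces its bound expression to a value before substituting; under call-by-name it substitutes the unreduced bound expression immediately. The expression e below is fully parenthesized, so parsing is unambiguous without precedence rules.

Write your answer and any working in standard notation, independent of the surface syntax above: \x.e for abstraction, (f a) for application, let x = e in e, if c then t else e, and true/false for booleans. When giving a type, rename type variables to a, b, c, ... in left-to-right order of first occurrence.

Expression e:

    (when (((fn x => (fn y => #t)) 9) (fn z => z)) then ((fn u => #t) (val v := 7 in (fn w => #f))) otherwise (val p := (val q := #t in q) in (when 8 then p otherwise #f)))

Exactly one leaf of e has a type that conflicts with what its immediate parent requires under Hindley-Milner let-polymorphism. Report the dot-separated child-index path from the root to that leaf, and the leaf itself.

Answer: 2.1.0 : 8

Derivation:
\y._ : b -> Bool
\x._ : a -> b -> Bool
  unify a -> b -> Bool ~ Int -> c
  unify a ~ Int
  unify b -> Bool ~ c
_ _ : b -> Bool
z : d
\z._ : d -> d
  unify b -> Bool ~ (d -> d) -> e
  unify b ~ d -> d
  unify Bool ~ e
_ _ : Bool
  unify Bool ~ Bool
\u._ : f -> Bool
let v : Int
\w._ : g -> Bool
  unify f -> Bool ~ (g -> Bool) -> h
  unify f ~ g -> Bool
  unify Bool ~ h
_ _ : Bool
let q : Bool
q : Bool
let p : Bool
  unify Int ~ Bool
  FAIL: mismatch Int ~ Bool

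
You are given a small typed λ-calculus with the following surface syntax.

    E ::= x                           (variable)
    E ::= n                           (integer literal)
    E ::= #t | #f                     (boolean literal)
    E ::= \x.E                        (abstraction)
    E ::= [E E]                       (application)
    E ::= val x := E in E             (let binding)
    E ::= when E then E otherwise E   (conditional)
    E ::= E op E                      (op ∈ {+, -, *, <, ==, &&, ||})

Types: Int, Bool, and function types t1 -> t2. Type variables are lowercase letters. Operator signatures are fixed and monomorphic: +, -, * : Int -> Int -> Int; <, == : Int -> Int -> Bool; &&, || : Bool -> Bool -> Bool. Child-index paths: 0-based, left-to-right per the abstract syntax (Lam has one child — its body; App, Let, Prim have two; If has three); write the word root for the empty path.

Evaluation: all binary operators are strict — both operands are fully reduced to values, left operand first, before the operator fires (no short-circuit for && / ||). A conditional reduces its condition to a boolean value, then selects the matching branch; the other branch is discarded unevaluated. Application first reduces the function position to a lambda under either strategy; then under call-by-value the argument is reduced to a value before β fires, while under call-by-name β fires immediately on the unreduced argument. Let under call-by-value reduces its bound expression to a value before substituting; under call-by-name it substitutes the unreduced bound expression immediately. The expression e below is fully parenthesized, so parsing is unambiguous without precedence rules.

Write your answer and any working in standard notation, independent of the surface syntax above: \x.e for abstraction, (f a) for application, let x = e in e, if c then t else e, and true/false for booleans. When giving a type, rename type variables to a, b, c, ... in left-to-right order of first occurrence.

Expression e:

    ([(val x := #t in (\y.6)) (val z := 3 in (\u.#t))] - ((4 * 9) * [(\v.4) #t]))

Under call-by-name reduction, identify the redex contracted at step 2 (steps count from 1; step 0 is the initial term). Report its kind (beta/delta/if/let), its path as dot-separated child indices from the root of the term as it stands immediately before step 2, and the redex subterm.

Working:
step 0: (((let x = true in (\y.6)) (let z = 3 in (\u.true))) - ((4 * 9) * ((\v.4) true)))
step 1: [let@0.0] (((\y.6) (let z = 3 in (\u.true))) - ((4 * 9) * ((\v.4) true)))
step 2: [beta@0] (6 - ((4 * 9) * ((\v.4) true)))

Answer: beta at 0 : ((\y.6) (let z = 3 in (\u.true)))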